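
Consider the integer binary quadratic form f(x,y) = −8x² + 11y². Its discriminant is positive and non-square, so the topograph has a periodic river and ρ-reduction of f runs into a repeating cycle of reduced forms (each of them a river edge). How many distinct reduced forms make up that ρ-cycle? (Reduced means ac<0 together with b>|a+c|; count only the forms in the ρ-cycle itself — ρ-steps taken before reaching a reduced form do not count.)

D = 352, ⌊√D⌋ = 18
descent: ρ → (11,0,-8)
descent: ρ → (-8,16,3)  [lands on river]
river: ρ → (3,14,-13)
river: ρ → (-13,12,4)
river: ρ → (4,12,-13)
river: ρ → (-13,14,3)
river: ρ → (3,16,-8)
ρ-cycle length = 6 (tail of 2 descent steps not counted)

6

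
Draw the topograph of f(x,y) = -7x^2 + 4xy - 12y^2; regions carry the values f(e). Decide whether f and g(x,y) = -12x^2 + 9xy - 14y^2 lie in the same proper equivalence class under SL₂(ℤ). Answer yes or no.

D₁ = -320, D₂ = -591
discriminants differ ⇒ not SL₂(ℤ)-equivalent

no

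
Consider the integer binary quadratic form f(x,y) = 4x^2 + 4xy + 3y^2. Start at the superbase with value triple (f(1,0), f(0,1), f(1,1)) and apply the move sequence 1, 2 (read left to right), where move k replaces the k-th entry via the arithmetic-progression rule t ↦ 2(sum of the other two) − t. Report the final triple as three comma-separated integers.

start (4,3,11) = (f(1,0),f(0,1),f(1,1))
replace slot 1: 2·(3+11) − 4 = 24 → (24,3,11)
replace slot 2: 2·(24+11) − 3 = 67 → (24,67,11)

24,67,11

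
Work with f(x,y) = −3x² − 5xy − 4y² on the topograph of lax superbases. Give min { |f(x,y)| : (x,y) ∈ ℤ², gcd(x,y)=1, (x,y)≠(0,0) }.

translate: b→-1 (≡5 mod 6), so (3,5,4)→(3,-1,2)
flip: (3,-1,2)→(2,1,3)
reduced (well bottom): (2,1,3) with a≤c, −a<b≤a
well minimum |f| = |-2| = 2 (negative-definite)

2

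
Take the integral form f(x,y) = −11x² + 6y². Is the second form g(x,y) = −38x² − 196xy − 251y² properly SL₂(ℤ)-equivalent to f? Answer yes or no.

D₁ = 264, D₂ = 264
river cycle of f (length 6): (6, 12, -5), (-5, 8, 10), (10, 12, -3), (-3, 12, 10), (10, 8, -5), (-5, 12, 6)
river cycle of g (length 6): (-5, 8, 10), (10, 12, -3), (-3, 12, 10), (10, 8, -5), (-5, 12, 6), (6, 12, -5)
cycles coincide ⇒ equivalent

yes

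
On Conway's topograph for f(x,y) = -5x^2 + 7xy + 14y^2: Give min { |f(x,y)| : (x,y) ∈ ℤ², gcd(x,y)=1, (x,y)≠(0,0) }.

descent: ρ → (14,-7,-5)
descent: ρ → (-5,17,2)  [lands on river]
river: ρ → (2,15,-13)
river: ρ → (-13,11,4)
river: ρ → (4,13,-10)
river: ρ → (-10,7,7)
river: ρ → (7,7,-10)
river: ρ → (-10,13,4)
river: ρ → (4,11,-13)
river: ρ → (-13,15,2)
river: ρ → (2,17,-5)
river: ρ → (-5,13,8)
river: ρ → (8,3,-10)
river: ρ → (-10,17,1)
river: ρ → (1,17,-10)
river: ρ → (-10,3,8)
river: ρ → (8,13,-5)
closes: descent 2, river 16
min |a| on river = 1

1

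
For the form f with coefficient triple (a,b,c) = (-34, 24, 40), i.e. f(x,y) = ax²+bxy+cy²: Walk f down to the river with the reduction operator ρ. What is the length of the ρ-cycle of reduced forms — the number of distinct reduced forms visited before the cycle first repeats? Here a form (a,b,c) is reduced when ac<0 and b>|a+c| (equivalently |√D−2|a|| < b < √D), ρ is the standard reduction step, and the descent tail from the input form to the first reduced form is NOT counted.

D = 6016, ⌊√D⌋ = 77
river: ρ → (40,56,-18)
river: ρ → (-18,52,46)
river: ρ → (46,40,-24)
river: ρ → (-24,56,30)
river: ρ → (30,64,-16)
river: ρ → (-16,64,30)
river: ρ → (30,56,-24)
river: ρ → (-24,40,46)
river: ρ → (46,52,-18)
river: ρ → (-18,56,40)
river: ρ → (40,24,-34)
river: ρ → (-34,44,30)
river: ρ → (30,76,-2)
river: ρ → (-2,76,30)
river: ρ → (30,44,-34)
river: ρ → (-34,24,40)
ρ-cycle length = 16 (tail of 0 descent steps not counted)

16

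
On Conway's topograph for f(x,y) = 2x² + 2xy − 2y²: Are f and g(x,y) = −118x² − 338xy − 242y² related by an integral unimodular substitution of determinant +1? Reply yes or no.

D₁ = 20, D₂ = 20
river cycle of f (length 2): (-2, 2, 2), (2, 2, -2)
river cycle of g (length 2): (-2, 2, 2), (2, 2, -2)
cycles coincide ⇒ equivalent

yes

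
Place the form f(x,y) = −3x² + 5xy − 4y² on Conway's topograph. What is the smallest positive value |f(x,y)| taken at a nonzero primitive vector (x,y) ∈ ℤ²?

translate: b→1 (≡-5 mod 6), so (3,-5,4)→(3,1,2)
flip: (3,1,2)→(2,-1,3)
reduced (well bottom): (2,-1,3) with a≤c, −a<b≤a
well minimum |f| = |-2| = 2 (negative-definite)

2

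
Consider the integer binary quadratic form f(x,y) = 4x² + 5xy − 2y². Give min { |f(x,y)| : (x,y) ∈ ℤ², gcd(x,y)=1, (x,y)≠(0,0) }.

river: ρ → (-2,7,1)
river: ρ → (1,7,-2)
river: ρ → (-2,5,4)
river: ρ → (4,3,-3)
river: ρ → (-3,3,4)
river: ρ → (4,5,-2)
closes: descent 0, river 6
min |a| on river = 1

1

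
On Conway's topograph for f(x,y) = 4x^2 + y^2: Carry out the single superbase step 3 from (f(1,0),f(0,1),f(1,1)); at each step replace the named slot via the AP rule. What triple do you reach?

start (4,1,5) = (f(1,0),f(0,1),f(1,1))
replace slot 3: 2·(4+1) − 5 = 5 → (4,1,5)

4,1,5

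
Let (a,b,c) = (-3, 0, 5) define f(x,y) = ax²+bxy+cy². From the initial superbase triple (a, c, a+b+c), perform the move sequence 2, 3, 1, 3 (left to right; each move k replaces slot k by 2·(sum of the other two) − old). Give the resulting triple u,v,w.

start (-3,5,2) = (f(1,0),f(0,1),f(1,1))
replace slot 2: 2·((-3)+2) − 5 = -7 → (-3,-7,2)
replace slot 3: 2·((-3)+(-7)) − 2 = -22 → (-3,-7,-22)
replace slot 1: 2·((-7)+(-22)) − (-3) = -55 → (-55,-7,-22)
replace slot 3: 2·((-55)+(-7)) − (-22) = -102 → (-55,-7,-102)

-55,-7,-102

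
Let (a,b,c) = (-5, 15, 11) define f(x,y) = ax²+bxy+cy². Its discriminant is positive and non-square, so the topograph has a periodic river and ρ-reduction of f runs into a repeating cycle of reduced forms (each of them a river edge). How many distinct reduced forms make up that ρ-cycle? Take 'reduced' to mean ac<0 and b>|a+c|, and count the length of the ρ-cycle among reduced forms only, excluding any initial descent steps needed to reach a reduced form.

D = 445, ⌊√D⌋ = 21
river: ρ → (11,7,-9)
river: ρ → (-9,11,9)
river: ρ → (9,7,-11)
river: ρ → (-11,15,5)
river: ρ → (5,15,-11)
river: ρ → (-11,7,9)
river: ρ → (9,11,-9)
river: ρ → (-9,7,11)
river: ρ → (11,15,-5)
river: ρ → (-5,15,11)
ρ-cycle length = 10 (tail of 0 descent steps not counted)

10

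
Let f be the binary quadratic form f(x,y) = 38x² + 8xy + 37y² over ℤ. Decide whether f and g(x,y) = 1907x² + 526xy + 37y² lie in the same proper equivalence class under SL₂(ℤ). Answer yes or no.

D₁ = -5560, D₂ = -5560
f: flip: (38,8,37)→(37,-8,38)
f: reduced (well bottom): (37,-8,38) with a≤c, −a<b≤a
g: flip: (1907,526,37)→(37,-526,1907)
g: translate: b→-8 (≡-526 mod 74), so (37,-526,1907)→(37,-8,38)
g: reduced (well bottom): (37,-8,38) with a≤c, −a<b≤a
reduced forms (37, -8, 38) vs (37, -8, 38) ⇒ equivalent

yes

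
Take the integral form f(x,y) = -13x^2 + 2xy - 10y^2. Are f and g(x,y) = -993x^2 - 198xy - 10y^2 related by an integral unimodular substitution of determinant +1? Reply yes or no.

D₁ = -516, D₂ = -516
f is negative-definite; reduce −f:
−f: flip: (13,-2,10)→(10,2,13)
−f: reduced (well bottom): (10,2,13) with a≤c, −a<b≤a
flip sign back: reduced form of f is (-10,-2,-13)
g is negative-definite; reduce −g:
−g: flip: (993,198,10)→(10,-198,993)
−g: translate: b→2 (≡-198 mod 20), so (10,-198,993)→(10,2,13)
−g: reduced (well bottom): (10,2,13) with a≤c, −a<b≤a
flip sign back: reduced form of g is (-10,-2,-13)
reduced forms (-10, -2, -13) vs (-10, -2, -13) ⇒ equivalent

yes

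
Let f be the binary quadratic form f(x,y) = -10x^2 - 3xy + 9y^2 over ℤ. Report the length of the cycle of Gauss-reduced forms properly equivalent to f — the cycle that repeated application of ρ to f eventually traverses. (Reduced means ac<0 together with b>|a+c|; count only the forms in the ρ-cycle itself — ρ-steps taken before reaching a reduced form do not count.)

D = 369, ⌊√D⌋ = 19
descent: ρ → (9,3,-10)  [lands on river]
river: ρ → (-10,17,2)
river: ρ → (2,19,-1)
river: ρ → (-1,19,2)
river: ρ → (2,17,-10)
river: ρ → (-10,3,9)
river: ρ → (9,15,-4)
river: ρ → (-4,17,5)
river: ρ → (5,13,-10)
river: ρ → (-10,7,8)
river: ρ → (8,9,-9)
river: ρ → (-9,9,8)
river: ρ → (8,7,-10)
river: ρ → (-10,13,5)
river: ρ → (5,17,-4)
river: ρ → (-4,15,9)
ρ-cycle length = 16 (tail of 1 descent step not counted)

16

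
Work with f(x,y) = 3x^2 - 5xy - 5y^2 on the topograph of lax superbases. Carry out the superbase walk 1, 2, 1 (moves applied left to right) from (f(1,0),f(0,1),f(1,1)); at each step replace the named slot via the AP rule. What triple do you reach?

start (3,-5,-7) = (f(1,0),f(0,1),f(1,1))
replace slot 1: 2·((-5)+(-7)) − 3 = -27 → (-27,-5,-7)
replace slot 2: 2·((-27)+(-7)) − (-5) = -63 → (-27,-63,-7)
replace slot 1: 2·((-63)+(-7)) − (-27) = -113 → (-113,-63,-7)

-113,-63,-7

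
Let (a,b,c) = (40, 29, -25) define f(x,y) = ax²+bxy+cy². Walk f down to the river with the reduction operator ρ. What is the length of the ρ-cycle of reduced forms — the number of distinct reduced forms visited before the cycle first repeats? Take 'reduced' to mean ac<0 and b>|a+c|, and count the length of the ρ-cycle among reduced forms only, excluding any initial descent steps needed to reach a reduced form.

D = 4841, ⌊√D⌋ = 69
river: ρ → (-25,21,44)
river: ρ → (44,67,-2)
river: ρ → (-2,69,10)
river: ρ → (10,51,-56)
river: ρ → (-56,61,5)
river: ρ → (5,69,-4)
river: ρ → (-4,67,22)
river: ρ → (22,65,-7)
river: ρ → (-7,61,40)
river: ρ → (40,19,-28)
river: ρ → (-28,37,31)
river: ρ → (31,25,-34)
river: ρ → (-34,43,22)
river: ρ → (22,45,-32)
river: ρ → (-32,19,35)
river: ρ → (35,51,-16)
river: ρ → (-16,45,44)
river: ρ → (44,43,-17)
river: ρ → (-17,59,20)
river: ρ → (20,61,-14)
river: ρ → (-14,51,40)
river: ρ → (40,29,-25)
ρ-cycle length = 22 (tail of 0 descent steps not counted)

22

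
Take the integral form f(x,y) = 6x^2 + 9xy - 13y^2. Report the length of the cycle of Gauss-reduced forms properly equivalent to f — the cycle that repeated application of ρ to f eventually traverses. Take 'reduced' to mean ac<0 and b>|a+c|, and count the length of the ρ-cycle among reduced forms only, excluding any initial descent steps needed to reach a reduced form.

D = 393, ⌊√D⌋ = 19
river: ρ → (-13,17,2)
river: ρ → (2,19,-4)
river: ρ → (-4,13,14)
river: ρ → (14,15,-3)
river: ρ → (-3,15,14)
river: ρ → (14,13,-4)
river: ρ → (-4,19,2)
river: ρ → (2,17,-13)
river: ρ → (-13,9,6)
river: ρ → (6,15,-7)
river: ρ → (-7,13,8)
river: ρ → (8,19,-1)
river: ρ → (-1,19,8)
river: ρ → (8,13,-7)
river: ρ → (-7,15,6)
river: ρ → (6,9,-13)
ρ-cycle length = 16 (tail of 0 descent steps not counted)

16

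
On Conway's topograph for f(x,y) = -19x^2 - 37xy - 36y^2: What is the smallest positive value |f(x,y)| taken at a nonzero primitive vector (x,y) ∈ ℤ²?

translate: b→-1 (≡37 mod 38), so (19,37,36)→(19,-1,18)
flip: (19,-1,18)→(18,1,19)
reduced (well bottom): (18,1,19) with a≤c, −a<b≤a
well minimum |f| = |-18| = 18 (negative-definite)

18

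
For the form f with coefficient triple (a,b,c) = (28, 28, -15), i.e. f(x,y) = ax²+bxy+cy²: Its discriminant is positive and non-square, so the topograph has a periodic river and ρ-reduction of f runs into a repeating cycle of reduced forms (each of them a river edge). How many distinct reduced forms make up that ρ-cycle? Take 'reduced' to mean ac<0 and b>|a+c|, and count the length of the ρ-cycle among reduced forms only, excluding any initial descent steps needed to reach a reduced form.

D = 2464, ⌊√D⌋ = 49
river: ρ → (-15,32,24)
river: ρ → (24,16,-23)
river: ρ → (-23,30,17)
river: ρ → (17,38,-15)
river: ρ → (-15,22,33)
river: ρ → (33,44,-4)
river: ρ → (-4,44,33)
river: ρ → (33,22,-15)
river: ρ → (-15,38,17)
river: ρ → (17,30,-23)
river: ρ → (-23,16,24)
river: ρ → (24,32,-15)
river: ρ → (-15,28,28)
river: ρ → (28,28,-15)
ρ-cycle length = 14 (tail of 0 descent steps not counted)

14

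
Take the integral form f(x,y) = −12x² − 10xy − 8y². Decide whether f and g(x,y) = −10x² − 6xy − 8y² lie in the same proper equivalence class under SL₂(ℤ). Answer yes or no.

D₁ = -284, D₂ = -284
f is negative-definite; reduce −f:
−f: flip: (12,10,8)→(8,-10,12)
−f: translate: b→6 (≡-10 mod 16), so (8,-10,12)→(8,6,10)
−f: reduced (well bottom): (8,6,10) with a≤c, −a<b≤a
flip sign back: reduced form of f is (-8,-6,-10)
g is negative-definite; reduce −g:
−g: flip: (10,6,8)→(8,-6,10)
−g: reduced (well bottom): (8,-6,10) with a≤c, −a<b≤a
flip sign back: reduced form of g is (-8,6,-10)
reduced forms (-8, -6, -10) vs (-8, 6, -10) ⇒ inequivalent

no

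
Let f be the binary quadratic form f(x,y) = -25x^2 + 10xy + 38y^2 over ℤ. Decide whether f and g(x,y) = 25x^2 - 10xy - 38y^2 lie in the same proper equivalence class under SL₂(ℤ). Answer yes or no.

D₁ = 3900, D₂ = 3900
river cycle of f (length 6): (-25, 60, 3), (3, 60, -25), (-25, 40, 23), (23, 52, -13), (-13, 52, 23), (23, 40, -25)
river cycle of g (length 6): (25, 40, -23), (-23, 52, 13), (13, 52, -23), (-23, 40, 25), (25, 60, -3), (-3, 60, 25)
cycles differ ⇒ inequivalent

no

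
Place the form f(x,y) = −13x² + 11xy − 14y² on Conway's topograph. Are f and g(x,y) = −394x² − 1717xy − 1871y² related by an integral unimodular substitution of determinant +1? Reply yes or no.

D₁ = -607, D₂ = -607
f is negative-definite; reduce −f:
−f: reduced (well bottom): (13,-11,14) with a≤c, −a<b≤a
flip sign back: reduced form of f is (-13,11,-14)
g is negative-definite; reduce −g:
−g: translate: b→141 (≡1717 mod 788), so (394,1717,1871)→(394,141,13)
−g: flip: (394,141,13)→(13,-141,394)
−g: translate: b→-11 (≡-141 mod 26), so (13,-141,394)→(13,-11,14)
−g: reduced (well bottom): (13,-11,14) with a≤c, −a<b≤a
flip sign back: reduced form of g is (-13,11,-14)
reduced forms (-13, 11, -14) vs (-13, 11, -14) ⇒ equivalent

yes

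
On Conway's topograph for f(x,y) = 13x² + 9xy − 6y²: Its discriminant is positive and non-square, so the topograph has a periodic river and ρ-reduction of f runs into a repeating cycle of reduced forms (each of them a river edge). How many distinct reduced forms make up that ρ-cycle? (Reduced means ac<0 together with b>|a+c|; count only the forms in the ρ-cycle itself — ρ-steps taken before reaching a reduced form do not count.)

D = 393, ⌊√D⌋ = 19
river: ρ → (-6,15,7)
river: ρ → (7,13,-8)
river: ρ → (-8,19,1)
river: ρ → (1,19,-8)
river: ρ → (-8,13,7)
river: ρ → (7,15,-6)
river: ρ → (-6,9,13)
river: ρ → (13,17,-2)
river: ρ → (-2,19,4)
river: ρ → (4,13,-14)
river: ρ → (-14,15,3)
river: ρ → (3,15,-14)
river: ρ → (-14,13,4)
river: ρ → (4,19,-2)
river: ρ → (-2,17,13)
river: ρ → (13,9,-6)
ρ-cycle length = 16 (tail of 0 descent steps not counted)

16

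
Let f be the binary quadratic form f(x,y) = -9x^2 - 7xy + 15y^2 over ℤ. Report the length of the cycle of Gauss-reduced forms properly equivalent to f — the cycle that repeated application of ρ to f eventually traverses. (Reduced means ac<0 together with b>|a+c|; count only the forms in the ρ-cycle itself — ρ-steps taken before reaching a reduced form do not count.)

D = 589, ⌊√D⌋ = 24
descent: ρ → (15,7,-9)  [lands on river]
river: ρ → (-9,11,13)
river: ρ → (13,15,-7)
river: ρ → (-7,13,15)
river: ρ → (15,17,-5)
river: ρ → (-5,23,3)
river: ρ → (3,19,-19)
river: ρ → (-19,19,3)
river: ρ → (3,23,-5)
river: ρ → (-5,17,15)
river: ρ → (15,13,-7)
river: ρ → (-7,15,13)
river: ρ → (13,11,-9)
river: ρ → (-9,7,15)
river: ρ → (15,23,-1)
river: ρ → (-1,23,15)
ρ-cycle length = 16 (tail of 1 descent step not counted)

16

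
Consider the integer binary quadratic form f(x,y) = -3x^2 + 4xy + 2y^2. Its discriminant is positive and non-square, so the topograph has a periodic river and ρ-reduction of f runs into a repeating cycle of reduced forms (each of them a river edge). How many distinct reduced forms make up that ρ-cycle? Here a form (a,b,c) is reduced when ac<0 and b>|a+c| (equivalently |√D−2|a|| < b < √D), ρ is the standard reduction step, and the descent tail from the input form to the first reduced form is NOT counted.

D = 40, ⌊√D⌋ = 6
river: ρ → (2,4,-3)
river: ρ → (-3,2,3)
river: ρ → (3,4,-2)
river: ρ → (-2,4,3)
river: ρ → (3,2,-3)
river: ρ → (-3,4,2)
ρ-cycle length = 6 (tail of 0 descent steps not counted)

6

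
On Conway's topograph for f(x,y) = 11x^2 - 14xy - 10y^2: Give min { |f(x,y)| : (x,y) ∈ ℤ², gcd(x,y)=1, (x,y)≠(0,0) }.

descent: ρ → (-10,14,11)  [lands on river]
river: ρ → (11,8,-13)
river: ρ → (-13,18,6)
river: ρ → (6,18,-13)
river: ρ → (-13,8,11)
river: ρ → (11,14,-10)
river: ρ → (-10,6,15)
river: ρ → (15,24,-1)
river: ρ → (-1,24,15)
river: ρ → (15,6,-10)
closes: descent 1, river 10
min |a| on river = 1

1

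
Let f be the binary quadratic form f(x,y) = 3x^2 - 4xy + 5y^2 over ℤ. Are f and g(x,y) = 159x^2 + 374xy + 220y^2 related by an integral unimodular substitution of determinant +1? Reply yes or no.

D₁ = -44, D₂ = -44
f: translate: b→2 (≡-4 mod 6), so (3,-4,5)→(3,2,4)
f: reduced (well bottom): (3,2,4) with a≤c, −a<b≤a
g: translate: b→56 (≡374 mod 318), so (159,374,220)→(159,56,5)
g: flip: (159,56,5)→(5,-56,159)
g: translate: b→4 (≡-56 mod 10), so (5,-56,159)→(5,4,3)
g: flip: (5,4,3)→(3,-4,5)
g: translate: b→2 (≡-4 mod 6), so (3,-4,5)→(3,2,4)
g: reduced (well bottom): (3,2,4) with a≤c, −a<b≤a
reduced forms (3, 2, 4) vs (3, 2, 4) ⇒ equivalent

yes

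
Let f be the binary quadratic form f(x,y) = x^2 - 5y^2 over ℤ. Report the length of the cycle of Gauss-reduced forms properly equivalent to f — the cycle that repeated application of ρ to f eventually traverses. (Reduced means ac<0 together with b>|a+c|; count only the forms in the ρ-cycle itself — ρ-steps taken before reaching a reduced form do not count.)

D = 20, ⌊√D⌋ = 4
descent: ρ → (-5,0,1)
descent: ρ → (1,4,-1)  [lands on river]
river: ρ → (-1,4,1)
ρ-cycle length = 2 (tail of 2 descent steps not counted)

2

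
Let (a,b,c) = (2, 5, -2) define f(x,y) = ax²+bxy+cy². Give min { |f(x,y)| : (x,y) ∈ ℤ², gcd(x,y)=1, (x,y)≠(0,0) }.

river: ρ → (-2,3,4)
river: ρ → (4,5,-1)
river: ρ → (-1,5,4)
river: ρ → (4,3,-2)
river: ρ → (-2,5,2)
river: ρ → (2,3,-4)
river: ρ → (-4,5,1)
river: ρ → (1,5,-4)
river: ρ → (-4,3,2)
river: ρ → (2,5,-2)
closes: descent 0, river 10
min |a| on river = 1

1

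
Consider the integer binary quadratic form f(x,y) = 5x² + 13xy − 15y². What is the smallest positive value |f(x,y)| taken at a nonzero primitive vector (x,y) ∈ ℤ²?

river: ρ → (-15,17,3)
river: ρ → (3,19,-9)
river: ρ → (-9,17,5)
river: ρ → (5,13,-15)
closes: descent 0, river 4
min |a| on river = 3

3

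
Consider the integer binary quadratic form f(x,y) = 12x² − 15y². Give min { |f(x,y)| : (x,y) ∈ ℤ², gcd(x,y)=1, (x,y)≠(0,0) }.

descent: ρ → (-15,0,12)
descent: ρ → (12,24,-3)  [lands on river]
river: ρ → (-3,24,12)
closes: descent 2, river 2
min |a| on river = 3

3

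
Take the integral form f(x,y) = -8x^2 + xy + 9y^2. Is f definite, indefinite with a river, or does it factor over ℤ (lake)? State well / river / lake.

D = b²−4ac = 1² − 4·(-8)·9 = 289
D = 17² is a perfect square ⇒ form factors over ℤ ⇒ lakes

lake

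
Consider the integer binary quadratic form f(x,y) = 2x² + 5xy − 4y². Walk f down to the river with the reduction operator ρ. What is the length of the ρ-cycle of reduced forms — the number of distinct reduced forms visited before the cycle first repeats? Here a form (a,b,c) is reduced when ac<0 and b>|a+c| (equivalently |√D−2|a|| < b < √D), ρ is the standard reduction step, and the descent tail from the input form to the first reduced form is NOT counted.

D = 57, ⌊√D⌋ = 7
river: ρ → (-4,3,3)
river: ρ → (3,3,-4)
river: ρ → (-4,5,2)
river: ρ → (2,7,-1)
river: ρ → (-1,7,2)
river: ρ → (2,5,-4)
ρ-cycle length = 6 (tail of 0 descent steps not counted)

6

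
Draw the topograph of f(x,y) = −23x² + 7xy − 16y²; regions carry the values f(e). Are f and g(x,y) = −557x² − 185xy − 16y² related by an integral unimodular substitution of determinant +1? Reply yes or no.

D₁ = -1423, D₂ = -1423
f is negative-definite; reduce −f:
−f: flip: (23,-7,16)→(16,7,23)
−f: reduced (well bottom): (16,7,23) with a≤c, −a<b≤a
flip sign back: reduced form of f is (-16,-7,-23)
g is negative-definite; reduce −g:
−g: flip: (557,185,16)→(16,-185,557)
−g: translate: b→7 (≡-185 mod 32), so (16,-185,557)→(16,7,23)
−g: reduced (well bottom): (16,7,23) with a≤c, −a<b≤a
flip sign back: reduced form of g is (-16,-7,-23)
reduced forms (-16, -7, -23) vs (-16, -7, -23) ⇒ equivalent

yes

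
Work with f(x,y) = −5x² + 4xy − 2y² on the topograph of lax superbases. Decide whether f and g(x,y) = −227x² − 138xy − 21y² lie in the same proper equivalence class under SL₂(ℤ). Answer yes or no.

D₁ = -24, D₂ = -24
f is negative-definite; reduce −f:
−f: flip: (5,-4,2)→(2,4,5)
−f: translate: b→0 (≡4 mod 4), so (2,4,5)→(2,0,3)
−f: reduced (well bottom): (2,0,3) with a≤c, −a<b≤a
flip sign back: reduced form of f is (-2,0,-3)
g is negative-definite; reduce −g:
−g: flip: (227,138,21)→(21,-138,227)
−g: translate: b→-12 (≡-138 mod 42), so (21,-138,227)→(21,-12,2)
−g: flip: (21,-12,2)→(2,12,21)
−g: translate: b→0 (≡12 mod 4), so (2,12,21)→(2,0,3)
−g: reduced (well bottom): (2,0,3) with a≤c, −a<b≤a
flip sign back: reduced form of g is (-2,0,-3)
reduced forms (-2, 0, -3) vs (-2, 0, -3) ⇒ equivalent

yes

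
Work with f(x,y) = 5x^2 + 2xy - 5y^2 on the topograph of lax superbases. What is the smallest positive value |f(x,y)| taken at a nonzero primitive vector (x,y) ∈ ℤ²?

river: ρ → (-5,8,2)
river: ρ → (2,8,-5)
river: ρ → (-5,2,5)
river: ρ → (5,8,-2)
river: ρ → (-2,8,5)
river: ρ → (5,2,-5)
closes: descent 0, river 6
min |a| on river = 2

2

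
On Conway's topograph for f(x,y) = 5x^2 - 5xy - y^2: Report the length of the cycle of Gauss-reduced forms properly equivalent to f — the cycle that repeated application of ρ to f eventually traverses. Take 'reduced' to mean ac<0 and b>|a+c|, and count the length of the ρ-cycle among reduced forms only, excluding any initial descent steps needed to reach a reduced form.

D = 45, ⌊√D⌋ = 6
descent: ρ → (-1,5,5)  [lands on river]
river: ρ → (5,5,-1)
ρ-cycle length = 2 (tail of 1 descent step not counted)

2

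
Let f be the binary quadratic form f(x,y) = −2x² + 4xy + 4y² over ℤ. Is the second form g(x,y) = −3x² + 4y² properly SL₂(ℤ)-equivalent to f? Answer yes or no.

D₁ = 48, D₂ = 48
river cycle of f (length 2): (4, 4, -2), (-2, 4, 4)
river cycle of g (length 2): (-3, 6, 1), (1, 6, -3)
cycles differ ⇒ inequivalent

no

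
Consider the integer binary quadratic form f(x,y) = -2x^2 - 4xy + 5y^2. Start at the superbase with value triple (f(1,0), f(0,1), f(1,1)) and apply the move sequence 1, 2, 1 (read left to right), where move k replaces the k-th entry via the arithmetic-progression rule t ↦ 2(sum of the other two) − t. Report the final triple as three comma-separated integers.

start (-2,5,-1) = (f(1,0),f(0,1),f(1,1))
replace slot 1: 2·(5+(-1)) − (-2) = 10 → (10,5,-1)
replace slot 2: 2·(10+(-1)) − 5 = 13 → (10,13,-1)
replace slot 1: 2·(13+(-1)) − 10 = 14 → (14,13,-1)

14,13,-1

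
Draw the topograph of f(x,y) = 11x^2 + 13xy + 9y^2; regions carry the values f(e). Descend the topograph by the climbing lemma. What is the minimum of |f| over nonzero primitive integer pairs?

translate: b→-9 (≡13 mod 22), so (11,13,9)→(11,-9,7)
flip: (11,-9,7)→(7,9,11)
translate: b→-5 (≡9 mod 14), so (7,9,11)→(7,-5,9)
reduced (well bottom): (7,-5,9) with a≤c, −a<b≤a
well minimum = a = 7

7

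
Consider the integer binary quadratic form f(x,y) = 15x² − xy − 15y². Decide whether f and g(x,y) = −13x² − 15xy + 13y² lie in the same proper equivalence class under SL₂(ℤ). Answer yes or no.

D₁ = 901, D₂ = 901
river cycle of f (length 6): (-15, 1, 15), (15, 29, -1), (-1, 29, 15), (15, 1, -15), (-15, 29, 1), (1, 29, -15)
river cycle of g (length 14): (13, 15, -13), (-13, 11, 15), (15, 19, -9), (-9, 17, 17), (17, 17, -9), (-9, 19, 15), (15, 11, -13), (-13, 15, 13), (13, 11, -15), (-15, 19, 9), … (4 more)
cycles differ ⇒ inequivalent

no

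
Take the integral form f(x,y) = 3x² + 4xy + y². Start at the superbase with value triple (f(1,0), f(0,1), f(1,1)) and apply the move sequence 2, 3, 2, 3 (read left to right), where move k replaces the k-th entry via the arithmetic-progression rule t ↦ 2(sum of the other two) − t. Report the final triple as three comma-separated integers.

start (3,1,8) = (f(1,0),f(0,1),f(1,1))
replace slot 2: 2·(3+8) − 1 = 21 → (3,21,8)
replace slot 3: 2·(3+21) − 8 = 40 → (3,21,40)
replace slot 2: 2·(3+40) − 21 = 65 → (3,65,40)
replace slot 3: 2·(3+65) − 40 = 96 → (3,65,96)

3,65,96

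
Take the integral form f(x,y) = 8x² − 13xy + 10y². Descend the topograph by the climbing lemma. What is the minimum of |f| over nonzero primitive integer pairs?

translate: b→3 (≡-13 mod 16), so (8,-13,10)→(8,3,5)
flip: (8,3,5)→(5,-3,8)
reduced (well bottom): (5,-3,8) with a≤c, −a<b≤a
well minimum = a = 5

5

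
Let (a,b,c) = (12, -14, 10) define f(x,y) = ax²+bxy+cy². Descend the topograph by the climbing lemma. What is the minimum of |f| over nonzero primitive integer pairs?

translate: b→10 (≡-14 mod 24), so (12,-14,10)→(12,10,8)
flip: (12,10,8)→(8,-10,12)
translate: b→6 (≡-10 mod 16), so (8,-10,12)→(8,6,10)
reduced (well bottom): (8,6,10) with a≤c, −a<b≤a
well minimum = a = 8

8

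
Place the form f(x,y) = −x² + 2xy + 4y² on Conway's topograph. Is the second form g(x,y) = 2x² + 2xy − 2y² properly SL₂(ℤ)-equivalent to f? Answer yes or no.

D₁ = 20, D₂ = 20
river cycle of f (length 2): (-1, 4, 1), (1, 4, -1)
river cycle of g (length 2): (-2, 2, 2), (2, 2, -2)
cycles differ ⇒ inequivalent

no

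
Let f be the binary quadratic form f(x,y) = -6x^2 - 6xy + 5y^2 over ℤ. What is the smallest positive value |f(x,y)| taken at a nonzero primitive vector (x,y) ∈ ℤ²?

descent: ρ → (5,6,-6)  [lands on river]
river: ρ → (-6,6,5)
river: ρ → (5,4,-7)
river: ρ → (-7,10,2)
river: ρ → (2,10,-7)
river: ρ → (-7,4,5)
closes: descent 1, river 6
min |a| on river = 2

2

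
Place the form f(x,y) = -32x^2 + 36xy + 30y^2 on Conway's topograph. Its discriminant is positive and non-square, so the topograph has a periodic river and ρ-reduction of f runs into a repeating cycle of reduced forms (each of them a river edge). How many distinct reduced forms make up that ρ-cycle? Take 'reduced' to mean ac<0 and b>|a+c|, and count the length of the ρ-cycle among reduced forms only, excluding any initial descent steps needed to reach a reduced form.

D = 5136, ⌊√D⌋ = 71
river: ρ → (30,24,-38)
river: ρ → (-38,52,16)
river: ρ → (16,44,-50)
river: ρ → (-50,56,10)
river: ρ → (10,64,-26)
river: ρ → (-26,40,34)
river: ρ → (34,28,-32)
river: ρ → (-32,36,30)
ρ-cycle length = 8 (tail of 0 descent steps not counted)

8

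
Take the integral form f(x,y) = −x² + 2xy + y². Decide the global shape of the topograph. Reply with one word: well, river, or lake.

D = b²−4ac = 2² − 4·(-1)·1 = 8
D > 0 non-square ⇒ indefinite ⇒ periodic river

river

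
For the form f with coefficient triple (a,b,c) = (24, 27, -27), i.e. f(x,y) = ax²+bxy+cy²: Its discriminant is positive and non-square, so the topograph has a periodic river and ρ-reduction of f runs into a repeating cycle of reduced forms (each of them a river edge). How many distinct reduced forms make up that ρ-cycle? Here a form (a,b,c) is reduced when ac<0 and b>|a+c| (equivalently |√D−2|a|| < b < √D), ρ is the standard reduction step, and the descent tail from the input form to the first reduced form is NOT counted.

D = 3321, ⌊√D⌋ = 57
river: ρ → (-27,27,24)
river: ρ → (24,21,-30)
river: ρ → (-30,39,15)
river: ρ → (15,51,-12)
river: ρ → (-12,45,27)
river: ρ → (27,9,-30)
river: ρ → (-30,51,6)
river: ρ → (6,57,-3)
river: ρ → (-3,57,6)
river: ρ → (6,51,-30)
river: ρ → (-30,9,27)
river: ρ → (27,45,-12)
river: ρ → (-12,51,15)
river: ρ → (15,39,-30)
river: ρ → (-30,21,24)
river: ρ → (24,27,-27)
ρ-cycle length = 16 (tail of 0 descent steps not counted)

16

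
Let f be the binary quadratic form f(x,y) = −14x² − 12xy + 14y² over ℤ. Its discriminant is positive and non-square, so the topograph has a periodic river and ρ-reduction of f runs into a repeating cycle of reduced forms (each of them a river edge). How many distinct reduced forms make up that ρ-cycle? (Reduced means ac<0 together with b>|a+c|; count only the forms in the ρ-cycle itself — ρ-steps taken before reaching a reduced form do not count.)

D = 928, ⌊√D⌋ = 30
descent: ρ → (14,12,-14)  [lands on river]
river: ρ → (-14,16,12)
river: ρ → (12,8,-18)
river: ρ → (-18,28,2)
river: ρ → (2,28,-18)
river: ρ → (-18,8,12)
river: ρ → (12,16,-14)
river: ρ → (-14,12,14)
river: ρ → (14,16,-12)
river: ρ → (-12,8,18)
river: ρ → (18,28,-2)
river: ρ → (-2,28,18)
river: ρ → (18,8,-12)
river: ρ → (-12,16,14)
ρ-cycle length = 14 (tail of 1 descent step not counted)

14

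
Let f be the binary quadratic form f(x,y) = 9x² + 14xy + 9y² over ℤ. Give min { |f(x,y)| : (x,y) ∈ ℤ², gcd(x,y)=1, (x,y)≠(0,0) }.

translate: b→-4 (≡14 mod 18), so (9,14,9)→(9,-4,4)
flip: (9,-4,4)→(4,4,9)
reduced (well bottom): (4,4,9) with a≤c, −a<b≤a
well minimum = a = 4

4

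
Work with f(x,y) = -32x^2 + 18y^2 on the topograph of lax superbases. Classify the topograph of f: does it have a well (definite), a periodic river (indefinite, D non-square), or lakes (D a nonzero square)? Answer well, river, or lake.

D = b²−4ac = 0² − 4·(-32)·18 = 2304
D = 48² is a perfect square ⇒ form factors over ℤ ⇒ lakes

lake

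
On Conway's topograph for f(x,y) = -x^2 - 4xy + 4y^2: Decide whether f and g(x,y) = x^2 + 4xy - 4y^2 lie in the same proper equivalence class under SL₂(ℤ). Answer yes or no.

D₁ = 32, D₂ = 32
river cycle of f (length 2): (4, 4, -1), (-1, 4, 4)
river cycle of g (length 2): (-4, 4, 1), (1, 4, -4)
cycles differ ⇒ inequivalent

no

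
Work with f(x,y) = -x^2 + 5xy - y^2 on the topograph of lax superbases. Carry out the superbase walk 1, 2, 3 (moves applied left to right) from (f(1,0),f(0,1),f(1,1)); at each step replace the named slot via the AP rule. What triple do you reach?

start (-1,-1,3) = (f(1,0),f(0,1),f(1,1))
replace slot 1: 2·((-1)+3) − (-1) = 5 → (5,-1,3)
replace slot 2: 2·(5+3) − (-1) = 17 → (5,17,3)
replace slot 3: 2·(5+17) − 3 = 41 → (5,17,41)

5,17,41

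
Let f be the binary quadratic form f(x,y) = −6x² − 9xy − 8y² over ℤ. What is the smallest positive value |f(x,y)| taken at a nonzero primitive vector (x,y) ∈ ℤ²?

translate: b→-3 (≡9 mod 12), so (6,9,8)→(6,-3,5)
flip: (6,-3,5)→(5,3,6)
reduced (well bottom): (5,3,6) with a≤c, −a<b≤a
well minimum |f| = |-5| = 5 (negative-definite)

5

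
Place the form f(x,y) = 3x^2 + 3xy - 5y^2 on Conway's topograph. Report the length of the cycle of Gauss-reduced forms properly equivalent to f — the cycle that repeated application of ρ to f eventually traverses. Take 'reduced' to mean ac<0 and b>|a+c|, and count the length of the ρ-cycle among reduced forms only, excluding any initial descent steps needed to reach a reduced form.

D = 69, ⌊√D⌋ = 8
river: ρ → (-5,7,1)
river: ρ → (1,7,-5)
river: ρ → (-5,3,3)
river: ρ → (3,3,-5)
ρ-cycle length = 4 (tail of 0 descent steps not counted)

4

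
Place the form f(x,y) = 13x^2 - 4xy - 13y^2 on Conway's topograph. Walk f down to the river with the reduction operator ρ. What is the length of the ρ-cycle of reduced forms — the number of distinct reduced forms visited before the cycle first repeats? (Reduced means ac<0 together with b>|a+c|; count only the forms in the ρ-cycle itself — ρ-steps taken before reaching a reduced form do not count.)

D = 692, ⌊√D⌋ = 26
descent: ρ → (-13,4,13)  [lands on river]
river: ρ → (13,22,-4)
river: ρ → (-4,26,1)
river: ρ → (1,26,-4)
river: ρ → (-4,22,13)
river: ρ → (13,4,-13)
river: ρ → (-13,22,4)
river: ρ → (4,26,-1)
river: ρ → (-1,26,4)
river: ρ → (4,22,-13)
ρ-cycle length = 10 (tail of 1 descent step not counted)

10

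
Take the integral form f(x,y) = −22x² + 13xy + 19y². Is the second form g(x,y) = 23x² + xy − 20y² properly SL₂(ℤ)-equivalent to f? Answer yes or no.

D₁ = 1841, D₂ = 1841
river cycle of f (length 34): (19, 25, -16), (-16, 39, 5), (5, 41, -8), (-8, 39, 10), (10, 41, -4), (-4, 39, 20), (20, 41, -2), (-2, 39, 40), (40, 41, -1), (-1, 41, 40), … (24 more)
river cycle of g (length 34): (-20, 39, 4), (4, 41, -10), (-10, 39, 8), (8, 41, -5), (-5, 39, 16), (16, 25, -19), (-19, 13, 22), (22, 31, -10), (-10, 29, 25), (25, 21, -14), … (24 more)
cycles differ ⇒ inequivalent

no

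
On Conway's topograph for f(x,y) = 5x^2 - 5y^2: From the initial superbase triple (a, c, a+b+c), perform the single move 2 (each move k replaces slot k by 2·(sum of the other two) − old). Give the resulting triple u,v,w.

start (5,-5,0) = (f(1,0),f(0,1),f(1,1))
replace slot 2: 2·(5+0) − (-5) = 15 → (5,15,0)

5,15,0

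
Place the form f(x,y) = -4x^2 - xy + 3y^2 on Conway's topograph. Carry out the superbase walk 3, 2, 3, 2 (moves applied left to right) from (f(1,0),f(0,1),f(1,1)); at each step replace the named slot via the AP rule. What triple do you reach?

start (-4,3,-2) = (f(1,0),f(0,1),f(1,1))
replace slot 3: 2·((-4)+3) − (-2) = 0 → (-4,3,0)
replace slot 2: 2·((-4)+0) − 3 = -11 → (-4,-11,0)
replace slot 3: 2·((-4)+(-11)) − 0 = -30 → (-4,-11,-30)
replace slot 2: 2·((-4)+(-30)) − (-11) = -57 → (-4,-57,-30)

-4,-57,-30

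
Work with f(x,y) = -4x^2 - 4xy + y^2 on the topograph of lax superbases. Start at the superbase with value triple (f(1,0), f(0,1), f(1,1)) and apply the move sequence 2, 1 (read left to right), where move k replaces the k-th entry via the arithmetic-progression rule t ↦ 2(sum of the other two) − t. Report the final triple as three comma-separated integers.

start (-4,1,-7) = (f(1,0),f(0,1),f(1,1))
replace slot 2: 2·((-4)+(-7)) − 1 = -23 → (-4,-23,-7)
replace slot 1: 2·((-23)+(-7)) − (-4) = -56 → (-56,-23,-7)

-56,-23,-7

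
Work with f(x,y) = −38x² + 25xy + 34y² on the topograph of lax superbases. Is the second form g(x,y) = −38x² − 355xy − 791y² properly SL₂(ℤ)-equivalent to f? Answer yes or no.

D₁ = 5793, D₂ = 5793
river cycle of f (length 64): (34, 43, -29), (-29, 73, 4), (4, 71, -47), (-47, 23, 28), (28, 33, -42), (-42, 51, 19), (19, 63, -24), (-24, 33, 49), (49, 65, -8), (-8, 63, 57), … (54 more)
river cycle of g (length 64): (-38, 25, 34), (34, 43, -29), (-29, 73, 4), (4, 71, -47), (-47, 23, 28), (28, 33, -42), (-42, 51, 19), (19, 63, -24), (-24, 33, 49), (49, 65, -8), … (54 more)
cycles coincide ⇒ equivalent

yes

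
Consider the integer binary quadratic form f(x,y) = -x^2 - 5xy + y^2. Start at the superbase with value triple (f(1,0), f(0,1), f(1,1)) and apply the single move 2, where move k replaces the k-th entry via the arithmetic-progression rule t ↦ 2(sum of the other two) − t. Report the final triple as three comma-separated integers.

start (-1,1,-5) = (f(1,0),f(0,1),f(1,1))
replace slot 2: 2·((-1)+(-5)) − 1 = -13 → (-1,-13,-5)

-1,-13,-5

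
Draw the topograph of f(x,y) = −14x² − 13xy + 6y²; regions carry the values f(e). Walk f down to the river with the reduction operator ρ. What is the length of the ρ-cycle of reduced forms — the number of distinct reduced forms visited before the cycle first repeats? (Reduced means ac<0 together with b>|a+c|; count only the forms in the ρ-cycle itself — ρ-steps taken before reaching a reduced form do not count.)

D = 505, ⌊√D⌋ = 22
descent: ρ → (6,13,-14)  [lands on river]
river: ρ → (-14,15,5)
river: ρ → (5,15,-14)
river: ρ → (-14,13,6)
river: ρ → (6,11,-16)
river: ρ → (-16,21,1)
river: ρ → (1,21,-16)
river: ρ → (-16,11,6)
ρ-cycle length = 8 (tail of 1 descent step not counted)

8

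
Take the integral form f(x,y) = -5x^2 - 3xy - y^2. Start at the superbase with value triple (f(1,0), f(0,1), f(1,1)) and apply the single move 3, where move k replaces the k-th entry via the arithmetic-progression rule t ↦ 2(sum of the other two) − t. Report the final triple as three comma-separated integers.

start (-5,-1,-9) = (f(1,0),f(0,1),f(1,1))
replace slot 3: 2·((-5)+(-1)) − (-9) = -3 → (-5,-1,-3)

-5,-1,-3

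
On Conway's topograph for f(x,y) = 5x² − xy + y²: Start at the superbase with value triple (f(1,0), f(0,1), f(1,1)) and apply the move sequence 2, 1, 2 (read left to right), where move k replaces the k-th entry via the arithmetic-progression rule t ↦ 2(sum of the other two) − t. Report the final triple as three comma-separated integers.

start (5,1,5) = (f(1,0),f(0,1),f(1,1))
replace slot 2: 2·(5+5) − 1 = 19 → (5,19,5)
replace slot 1: 2·(19+5) − 5 = 43 → (43,19,5)
replace slot 2: 2·(43+5) − 19 = 77 → (43,77,5)

43,77,5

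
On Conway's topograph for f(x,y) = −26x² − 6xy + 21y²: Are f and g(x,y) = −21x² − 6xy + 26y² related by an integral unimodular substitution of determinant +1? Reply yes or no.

D₁ = 2220, D₂ = 2220
river cycle of f (length 8): (21, 6, -26), (-26, 46, 1), (1, 46, -26), (-26, 6, 21), (21, 36, -11), (-11, 30, 30), (30, 30, -11), (-11, 36, 21)
river cycle of g (length 8): (26, 6, -21), (-21, 36, 11), (11, 30, -30), (-30, 30, 11), (11, 36, -21), (-21, 6, 26), (26, 46, -1), (-1, 46, 26)
cycles differ ⇒ inequivalent

no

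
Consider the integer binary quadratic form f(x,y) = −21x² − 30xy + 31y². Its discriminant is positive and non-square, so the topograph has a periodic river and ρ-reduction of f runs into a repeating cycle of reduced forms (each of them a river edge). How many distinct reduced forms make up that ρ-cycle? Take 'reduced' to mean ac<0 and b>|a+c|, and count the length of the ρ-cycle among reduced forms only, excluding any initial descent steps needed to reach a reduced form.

D = 3504, ⌊√D⌋ = 59
descent: ρ → (31,30,-21)  [lands on river]
river: ρ → (-21,54,7)
river: ρ → (7,58,-5)
river: ρ → (-5,52,40)
river: ρ → (40,28,-17)
river: ρ → (-17,40,28)
river: ρ → (28,16,-29)
river: ρ → (-29,42,15)
river: ρ → (15,48,-20)
river: ρ → (-20,32,31)
ρ-cycle length = 10 (tail of 1 descent step not counted)

10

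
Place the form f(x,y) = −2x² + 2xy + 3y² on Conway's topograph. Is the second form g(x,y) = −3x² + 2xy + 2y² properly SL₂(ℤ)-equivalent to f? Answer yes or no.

D₁ = 28, D₂ = 28
river cycle of f (length 4): (3, 4, -1), (-1, 4, 3), (3, 2, -2), (-2, 2, 3)
river cycle of g (length 4): (2, 2, -3), (-3, 4, 1), (1, 4, -3), (-3, 2, 2)
cycles differ ⇒ inequivalent

no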